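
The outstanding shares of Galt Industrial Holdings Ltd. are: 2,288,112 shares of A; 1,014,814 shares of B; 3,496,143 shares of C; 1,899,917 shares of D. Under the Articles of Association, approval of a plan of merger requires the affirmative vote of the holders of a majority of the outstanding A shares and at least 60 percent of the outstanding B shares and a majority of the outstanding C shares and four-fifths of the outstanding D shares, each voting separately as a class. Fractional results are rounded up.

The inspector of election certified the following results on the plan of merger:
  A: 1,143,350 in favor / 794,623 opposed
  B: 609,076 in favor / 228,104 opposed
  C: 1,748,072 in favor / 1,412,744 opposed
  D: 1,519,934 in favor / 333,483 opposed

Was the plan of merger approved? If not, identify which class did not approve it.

A: a majority of 2288112 is 1144057; 1,144,057 required, 1,143,350 in favor — not approved.
B: 3/5 of 1014814 = 608888.40, rounded up to 608889; 608,889 required, 609,076 in favor — approved.
C: a majority of 3496143 is 1748072; 1,748,072 required, 1,748,072 in favor — approved.
D: 4/5 of 1899917 = 1519933.60, rounded up to 1519934; 1,519,934 required, 1,519,934 in favor — approved.

Not approved — the A shares did not give the required vote.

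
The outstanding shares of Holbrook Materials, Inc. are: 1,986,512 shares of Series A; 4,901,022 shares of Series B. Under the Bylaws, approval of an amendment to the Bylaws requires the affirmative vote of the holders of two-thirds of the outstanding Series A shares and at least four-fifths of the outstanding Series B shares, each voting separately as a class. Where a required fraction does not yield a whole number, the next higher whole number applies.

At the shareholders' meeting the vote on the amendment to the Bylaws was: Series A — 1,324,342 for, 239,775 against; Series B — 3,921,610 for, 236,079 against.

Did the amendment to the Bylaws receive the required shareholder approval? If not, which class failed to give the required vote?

Approved — every class gave the required vote.

Series A: 2/3 of 1986512 = 1324341.33, rounded up to 1324342; 1,324,342 required, 1,324,342 in favor — approved.
Series B: 4/5 of 4901022 = 3920817.60, rounded up to 3920818; 3,920,818 required, 3,921,610 in favor — approved.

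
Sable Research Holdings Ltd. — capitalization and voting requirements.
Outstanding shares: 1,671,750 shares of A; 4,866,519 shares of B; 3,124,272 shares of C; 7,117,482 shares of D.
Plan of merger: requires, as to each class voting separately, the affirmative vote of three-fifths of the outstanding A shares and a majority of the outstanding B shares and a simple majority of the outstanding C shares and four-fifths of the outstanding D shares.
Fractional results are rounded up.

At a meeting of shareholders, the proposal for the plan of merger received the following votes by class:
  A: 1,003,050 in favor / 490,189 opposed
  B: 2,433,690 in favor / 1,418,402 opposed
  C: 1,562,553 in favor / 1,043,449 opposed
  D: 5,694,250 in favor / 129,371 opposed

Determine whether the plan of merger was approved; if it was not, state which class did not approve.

A: 3/5 of 1671750 = 1003050; 1,003,050 required, 1,003,050 in favor — approved.
B: a majority of 4866519 is 2433260; 2,433,260 required, 2,433,690 in favor — approved.
C: a majority of 3124272 is 1562137; 1,562,137 required, 1,562,553 in favor — approved.
D: 4/5 of 7117482 = 5693985.60, rounded up to 5693986; 5,693,986 required, 5,694,250 in favor — approved.

Approved — every class gave the required vote.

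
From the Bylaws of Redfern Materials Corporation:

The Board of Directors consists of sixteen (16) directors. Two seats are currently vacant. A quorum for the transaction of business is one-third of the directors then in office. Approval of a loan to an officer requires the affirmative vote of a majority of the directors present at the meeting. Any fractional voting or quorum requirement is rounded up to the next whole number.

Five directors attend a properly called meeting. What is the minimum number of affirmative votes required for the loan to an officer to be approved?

3

The loan to an officer requires a majority of the directors present (5).
A majority of 5 is 3.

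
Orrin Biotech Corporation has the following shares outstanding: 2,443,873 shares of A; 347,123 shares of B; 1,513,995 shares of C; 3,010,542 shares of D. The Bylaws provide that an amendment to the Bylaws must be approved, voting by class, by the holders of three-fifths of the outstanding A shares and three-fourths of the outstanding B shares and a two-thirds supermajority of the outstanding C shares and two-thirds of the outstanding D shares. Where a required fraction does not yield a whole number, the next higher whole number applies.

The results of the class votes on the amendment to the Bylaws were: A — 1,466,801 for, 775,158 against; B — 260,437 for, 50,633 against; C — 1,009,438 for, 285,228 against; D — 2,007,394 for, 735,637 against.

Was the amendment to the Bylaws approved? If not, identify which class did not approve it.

Approved — every class gave the required vote.

A: 3/5 of 2443873 = 1466323.80, rounded up to 1466324; 1,466,324 required, 1,466,801 in favor — approved.
B: 3/4 of 347123 = 260342.25, rounded up to 260343; 260,343 required, 260,437 in favor — approved.
C: 2/3 of 1513995 = 1009330; 1,009,330 required, 1,009,438 in favor — approved.
D: 2/3 of 3010542 = 2007028; 2,007,028 required, 2,007,394 in favor — approved.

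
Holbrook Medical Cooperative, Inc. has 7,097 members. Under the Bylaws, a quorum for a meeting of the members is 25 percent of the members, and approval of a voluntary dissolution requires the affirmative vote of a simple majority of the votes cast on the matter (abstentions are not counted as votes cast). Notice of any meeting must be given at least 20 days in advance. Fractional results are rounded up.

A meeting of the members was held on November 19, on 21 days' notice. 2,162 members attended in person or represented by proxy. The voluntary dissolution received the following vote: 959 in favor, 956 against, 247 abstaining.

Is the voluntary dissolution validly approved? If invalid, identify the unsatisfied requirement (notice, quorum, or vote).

Notice: 21 days given; 20 required. Satisfied.
Quorum: 25% of 7,097 = 1,774.25, rounded up to 1,775; 2,162 present. Satisfied.
Vote: requires a majority of the votes cast (2,162 − 247 abstaining = 1,915); a majority of 1915 is 958, so 958 needed; 959 in favor. Satisfied.

Valid — all requirements satisfied.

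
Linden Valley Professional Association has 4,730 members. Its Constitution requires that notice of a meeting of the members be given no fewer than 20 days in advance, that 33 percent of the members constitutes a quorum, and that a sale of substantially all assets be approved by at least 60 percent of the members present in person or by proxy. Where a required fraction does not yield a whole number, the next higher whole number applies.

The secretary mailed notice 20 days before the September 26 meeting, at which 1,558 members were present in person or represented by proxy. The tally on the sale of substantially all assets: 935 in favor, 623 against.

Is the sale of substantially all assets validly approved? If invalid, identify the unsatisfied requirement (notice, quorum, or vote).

Invalid — quorum requirement not satisfied.

Notice: 20 days given; 20 required. Satisfied.
Quorum: 33% of 4,730 = 1,560.90, rounded up to 1,561; 1,558 present. Not satisfied.
Vote: requires three-fifths of those present (1,558); 3/5 of 1558 = 934.80, rounded up to 935, so 935 needed; 935 in favor. Satisfied.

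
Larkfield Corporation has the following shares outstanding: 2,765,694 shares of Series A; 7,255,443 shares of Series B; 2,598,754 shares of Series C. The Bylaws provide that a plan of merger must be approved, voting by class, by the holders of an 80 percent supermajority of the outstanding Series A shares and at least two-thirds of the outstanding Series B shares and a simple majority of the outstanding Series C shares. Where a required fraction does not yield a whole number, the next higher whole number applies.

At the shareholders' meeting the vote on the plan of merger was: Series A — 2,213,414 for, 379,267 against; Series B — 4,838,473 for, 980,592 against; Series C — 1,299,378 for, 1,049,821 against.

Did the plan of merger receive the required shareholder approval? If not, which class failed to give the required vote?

Approved — every class gave the required vote.

Series A: 4/5 of 2765694 = 2212555.20, rounded up to 2212556; 2,212,556 required, 2,213,414 in favor — approved.
Series B: 2/3 of 7255443 = 4836962; 4,836,962 required, 4,838,473 in favor — approved.
Series C: a majority of 2598754 is 1299378; 1,299,378 required, 1,299,378 in favor — approved.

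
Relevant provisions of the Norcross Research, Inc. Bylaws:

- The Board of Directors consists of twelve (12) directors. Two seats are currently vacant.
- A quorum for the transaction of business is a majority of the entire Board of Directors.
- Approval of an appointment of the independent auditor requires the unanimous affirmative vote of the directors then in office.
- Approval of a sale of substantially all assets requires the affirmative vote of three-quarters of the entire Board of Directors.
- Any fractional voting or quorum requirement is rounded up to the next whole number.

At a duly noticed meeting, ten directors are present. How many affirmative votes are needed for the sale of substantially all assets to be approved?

9

The sale of substantially all assets requires three-fourths of the entire Board of Directors (12).
3/4 of 12 = 9.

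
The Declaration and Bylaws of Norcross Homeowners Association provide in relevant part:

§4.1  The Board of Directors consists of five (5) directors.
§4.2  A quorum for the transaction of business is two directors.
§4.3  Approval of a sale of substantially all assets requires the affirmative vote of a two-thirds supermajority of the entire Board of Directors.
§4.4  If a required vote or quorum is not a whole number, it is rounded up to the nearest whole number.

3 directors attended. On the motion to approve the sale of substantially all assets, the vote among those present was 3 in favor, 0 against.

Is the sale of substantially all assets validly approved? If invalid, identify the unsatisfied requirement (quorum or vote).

Quorum: 3 present; quorum is 2. Satisfied.
Vote: the sale of substantially all assets requires two-thirds of the entire Board of Directors (5). 2/3 of 5 = 3.33, rounded up to 4, so 4 affirmative votes are needed; 3 voted in favor. Not satisfied.

Invalid — vote requirement not satisfied.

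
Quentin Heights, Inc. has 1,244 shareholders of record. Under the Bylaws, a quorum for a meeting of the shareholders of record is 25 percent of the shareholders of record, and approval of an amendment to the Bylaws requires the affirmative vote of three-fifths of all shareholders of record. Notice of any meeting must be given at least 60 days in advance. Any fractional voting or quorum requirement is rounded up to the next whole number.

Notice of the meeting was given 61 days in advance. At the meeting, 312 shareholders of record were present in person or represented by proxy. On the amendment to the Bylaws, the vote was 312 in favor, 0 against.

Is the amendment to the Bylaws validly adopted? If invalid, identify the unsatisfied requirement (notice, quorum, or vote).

Invalid — vote requirement not satisfied.

Notice: 61 days given; 60 required. Satisfied.
Quorum: 25% of 1,244 = 311; 312 present. Satisfied.
Vote: requires three-fifths of all shareholders of record (1,244); 3/5 of 1244 = 746.40, rounded up to 747, so 747 needed; 312 in favor. Not satisfied.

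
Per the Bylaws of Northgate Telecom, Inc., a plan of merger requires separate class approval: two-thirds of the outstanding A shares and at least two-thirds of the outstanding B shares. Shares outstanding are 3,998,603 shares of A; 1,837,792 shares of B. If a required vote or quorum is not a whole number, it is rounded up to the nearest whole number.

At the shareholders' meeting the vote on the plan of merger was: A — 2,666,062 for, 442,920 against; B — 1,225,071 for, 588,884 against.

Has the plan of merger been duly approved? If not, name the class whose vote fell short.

Not approved — the B shares did not give the required vote.

A: 2/3 of 3998603 = 2665735.33, rounded up to 2665736; 2,665,736 required, 2,666,062 in favor — approved.
B: 2/3 of 1837792 = 1225194.67, rounded up to 1225195; 1,225,195 required, 1,225,071 in favor — not approved.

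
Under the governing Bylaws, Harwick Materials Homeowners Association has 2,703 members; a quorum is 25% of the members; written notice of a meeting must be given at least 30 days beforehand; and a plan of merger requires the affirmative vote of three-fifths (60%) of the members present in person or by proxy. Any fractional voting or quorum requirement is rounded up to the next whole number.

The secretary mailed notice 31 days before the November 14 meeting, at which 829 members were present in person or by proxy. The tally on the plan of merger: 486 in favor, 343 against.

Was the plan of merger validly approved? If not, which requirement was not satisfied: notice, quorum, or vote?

Notice: 31 days given; 30 required. Satisfied.
Quorum: 25% of 2,703 = 675.75, rounded up to 676; 829 present. Satisfied.
Vote: requires three-fifths of those present (829); 3/5 of 829 = 497.40, rounded up to 498, so 498 needed; 486 in favor. Not satisfied.

Invalid — vote requirement not satisfied.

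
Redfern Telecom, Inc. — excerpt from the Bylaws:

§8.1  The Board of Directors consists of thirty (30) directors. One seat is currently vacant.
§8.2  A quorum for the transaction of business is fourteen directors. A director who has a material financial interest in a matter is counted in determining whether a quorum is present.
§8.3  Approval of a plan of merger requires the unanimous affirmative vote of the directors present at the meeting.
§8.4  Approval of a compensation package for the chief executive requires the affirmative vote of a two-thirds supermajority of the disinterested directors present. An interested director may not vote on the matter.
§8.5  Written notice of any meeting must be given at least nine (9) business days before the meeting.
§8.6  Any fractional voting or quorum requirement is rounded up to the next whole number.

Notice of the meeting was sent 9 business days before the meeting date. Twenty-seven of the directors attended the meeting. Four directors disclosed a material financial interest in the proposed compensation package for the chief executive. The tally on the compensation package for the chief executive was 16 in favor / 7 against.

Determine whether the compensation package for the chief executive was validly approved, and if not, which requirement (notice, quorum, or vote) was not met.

Notice: 9 business days given; 9 required (9 ≥ 9). Satisfied.
Quorum: 27 present (interested directors count toward quorum); quorum is 14. Satisfied.
Vote: the compensation package for the chief executive requires two-thirds of the disinterested directors present (27 − 4 = 23). 2/3 of 23 = 15.33, rounded up to 16, so 16 affirmative votes are needed; 16 voted in favor. Satisfied.

Valid — all requirements satisfied.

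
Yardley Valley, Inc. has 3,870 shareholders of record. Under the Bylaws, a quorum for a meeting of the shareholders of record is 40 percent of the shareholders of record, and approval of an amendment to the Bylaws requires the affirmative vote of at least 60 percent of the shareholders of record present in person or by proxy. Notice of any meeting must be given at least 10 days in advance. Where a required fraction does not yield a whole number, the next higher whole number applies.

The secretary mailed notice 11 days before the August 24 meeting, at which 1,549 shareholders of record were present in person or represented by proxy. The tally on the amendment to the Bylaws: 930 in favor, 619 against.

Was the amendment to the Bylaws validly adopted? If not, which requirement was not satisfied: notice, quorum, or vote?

Valid — all requirements satisfied.

Notice: 11 days given; 10 required. Satisfied.
Quorum: 40% of 3,870 = 1,548; 1,549 present. Satisfied.
Vote: requires three-fifths of those present (1,549); 3/5 of 1549 = 929.40, rounded up to 930, so 930 needed; 930 in favor. Satisfied.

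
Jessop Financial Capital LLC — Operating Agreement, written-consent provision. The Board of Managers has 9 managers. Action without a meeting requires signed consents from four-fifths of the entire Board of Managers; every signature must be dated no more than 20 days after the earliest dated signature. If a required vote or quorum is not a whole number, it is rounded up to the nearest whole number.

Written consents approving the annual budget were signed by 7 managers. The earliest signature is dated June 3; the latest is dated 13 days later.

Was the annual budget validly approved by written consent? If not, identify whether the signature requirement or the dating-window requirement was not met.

Not effective — insufficient signatures.

Signatures required: four-fifths of 9 — 4/5 of 9 = 7.20, rounded up to 8, so 8 needed; 7 signed. Insufficient.
Dating window: the latest signature is 13 days after the earliest; the limit is 20 days. Within the window.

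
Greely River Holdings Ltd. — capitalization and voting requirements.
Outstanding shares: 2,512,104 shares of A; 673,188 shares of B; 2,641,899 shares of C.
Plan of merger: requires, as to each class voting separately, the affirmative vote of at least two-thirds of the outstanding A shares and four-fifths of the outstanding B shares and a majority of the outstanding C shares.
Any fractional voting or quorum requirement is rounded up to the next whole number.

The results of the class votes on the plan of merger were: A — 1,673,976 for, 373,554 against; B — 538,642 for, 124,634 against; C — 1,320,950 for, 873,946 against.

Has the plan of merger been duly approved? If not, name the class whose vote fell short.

A: 2/3 of 2512104 = 1674736; 1,674,736 required, 1,673,976 in favor — not approved.
B: 4/5 of 673188 = 538550.40, rounded up to 538551; 538,551 required, 538,642 in favor — approved.
C: a majority of 2641899 is 1320950; 1,320,950 required, 1,320,950 in favor — approved.

Not approved — the A shares did not give the required vote.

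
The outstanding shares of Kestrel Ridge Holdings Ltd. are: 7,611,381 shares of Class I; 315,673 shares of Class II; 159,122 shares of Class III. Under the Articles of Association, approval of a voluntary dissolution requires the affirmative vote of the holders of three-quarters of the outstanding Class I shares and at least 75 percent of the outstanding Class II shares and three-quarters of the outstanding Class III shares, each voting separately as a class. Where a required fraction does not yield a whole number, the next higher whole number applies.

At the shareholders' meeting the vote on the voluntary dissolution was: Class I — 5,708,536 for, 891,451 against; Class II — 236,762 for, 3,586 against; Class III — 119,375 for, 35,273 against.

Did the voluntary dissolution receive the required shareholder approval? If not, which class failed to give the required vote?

Class I: 3/4 of 7611381 = 5708535.75, rounded up to 5708536; 5,708,536 required, 5,708,536 in favor — approved.
Class II: 3/4 of 315673 = 236754.75, rounded up to 236755; 236,755 required, 236,762 in favor — approved.
Class III: 3/4 of 159122 = 119341.50, rounded up to 119342; 119,342 required, 119,375 in favor — approved.

Approved — every class gave the required vote.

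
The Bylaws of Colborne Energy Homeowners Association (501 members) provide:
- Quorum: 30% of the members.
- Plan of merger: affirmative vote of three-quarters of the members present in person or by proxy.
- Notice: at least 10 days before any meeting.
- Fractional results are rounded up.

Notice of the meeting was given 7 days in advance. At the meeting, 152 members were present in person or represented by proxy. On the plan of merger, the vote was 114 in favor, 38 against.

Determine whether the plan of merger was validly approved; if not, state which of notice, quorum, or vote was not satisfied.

Invalid — notice requirement not satisfied.

Notice: 7 days given; 10 required. Not satisfied.
Quorum: 30% of 501 = 150.30, rounded up to 151; 152 present. Satisfied.
Vote: requires three-fourths of those present (152); 3/4 of 152 = 114, so 114 needed; 114 in favor. Satisfied.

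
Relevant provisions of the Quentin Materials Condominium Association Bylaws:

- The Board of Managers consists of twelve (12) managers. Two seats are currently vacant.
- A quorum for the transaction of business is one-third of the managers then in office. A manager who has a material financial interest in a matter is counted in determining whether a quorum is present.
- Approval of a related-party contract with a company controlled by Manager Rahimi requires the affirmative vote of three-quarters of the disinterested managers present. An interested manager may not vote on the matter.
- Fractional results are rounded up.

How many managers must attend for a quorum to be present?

1/3 of 10 = 3.33, rounded up to 4.

4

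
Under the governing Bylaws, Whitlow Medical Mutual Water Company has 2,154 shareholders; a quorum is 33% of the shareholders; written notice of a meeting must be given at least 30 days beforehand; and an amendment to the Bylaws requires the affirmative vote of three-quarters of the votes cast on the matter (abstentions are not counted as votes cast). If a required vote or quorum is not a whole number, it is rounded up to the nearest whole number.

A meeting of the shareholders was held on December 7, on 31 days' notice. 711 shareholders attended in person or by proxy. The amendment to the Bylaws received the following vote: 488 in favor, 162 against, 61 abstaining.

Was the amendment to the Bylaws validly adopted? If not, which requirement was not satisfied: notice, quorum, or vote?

Valid — all requirements satisfied.

Notice: 31 days given; 30 required. Satisfied.
Quorum: 33% of 2,154 = 710.82, rounded up to 711; 711 present. Satisfied.
Vote: requires three-fourths of the votes cast (711 − 61 abstaining = 650); 3/4 of 650 = 487.50, rounded up to 488, so 488 needed; 488 in favor. Satisfied.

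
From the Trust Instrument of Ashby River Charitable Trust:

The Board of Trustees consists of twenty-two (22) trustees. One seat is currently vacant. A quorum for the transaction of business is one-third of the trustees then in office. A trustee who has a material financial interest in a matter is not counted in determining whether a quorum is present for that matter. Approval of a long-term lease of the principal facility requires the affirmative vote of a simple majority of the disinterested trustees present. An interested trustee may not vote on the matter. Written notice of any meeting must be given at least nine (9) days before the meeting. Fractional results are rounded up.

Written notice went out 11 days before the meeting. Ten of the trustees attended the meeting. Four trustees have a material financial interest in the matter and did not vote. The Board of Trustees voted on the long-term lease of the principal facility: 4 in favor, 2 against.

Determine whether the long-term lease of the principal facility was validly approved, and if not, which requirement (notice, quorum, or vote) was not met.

Invalid — quorum requirement not satisfied.

Notice: 11 days given; 9 required (11 ≥ 9). Satisfied.
Quorum: 10 present, but the 4 interested trustees do not count, leaving 6. Quorum is 7. Not satisfied.
Vote: the long-term lease of the principal facility requires a majority of the disinterested trustees present (10 − 4 = 6). A majority of 6 is 4, so 4 affirmative votes are needed; 4 voted in favor. Satisfied. (Moot — without a quorum no business can be validly transacted.)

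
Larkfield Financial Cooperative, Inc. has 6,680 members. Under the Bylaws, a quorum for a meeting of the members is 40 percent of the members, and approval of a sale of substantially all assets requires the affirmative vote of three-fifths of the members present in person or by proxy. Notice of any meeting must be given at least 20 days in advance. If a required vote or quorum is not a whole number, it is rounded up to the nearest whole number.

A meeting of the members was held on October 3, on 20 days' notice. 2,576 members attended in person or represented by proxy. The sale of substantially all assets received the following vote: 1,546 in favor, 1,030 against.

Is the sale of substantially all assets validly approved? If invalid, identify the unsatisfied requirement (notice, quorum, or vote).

Notice: 20 days given; 20 required. Satisfied.
Quorum: 40% of 6,680 = 2,672; 2,576 present. Not satisfied.
Vote: requires three-fifths of those present (2,576); 3/5 of 2576 = 1545.60, rounded up to 1546, so 1,546 needed; 1,546 in favor. Satisfied.

Invalid — quorum requirement not satisfied.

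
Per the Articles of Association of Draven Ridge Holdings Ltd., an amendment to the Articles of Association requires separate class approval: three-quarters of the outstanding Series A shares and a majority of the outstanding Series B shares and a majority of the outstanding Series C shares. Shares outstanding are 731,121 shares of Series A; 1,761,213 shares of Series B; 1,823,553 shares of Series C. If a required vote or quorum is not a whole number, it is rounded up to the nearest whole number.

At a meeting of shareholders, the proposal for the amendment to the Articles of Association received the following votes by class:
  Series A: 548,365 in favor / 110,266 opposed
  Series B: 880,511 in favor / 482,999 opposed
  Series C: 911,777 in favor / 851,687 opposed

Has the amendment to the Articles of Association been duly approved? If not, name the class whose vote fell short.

Not approved — the Series B shares did not give the required vote.

Series A: 3/4 of 731121 = 548340.75, rounded up to 548341; 548,341 required, 548,365 in favor — approved.
Series B: a majority of 1761213 is 880607; 880,607 required, 880,511 in favor — not approved.
Series C: a majority of 1823553 is 911777; 911,777 required, 911,777 in favor — approved.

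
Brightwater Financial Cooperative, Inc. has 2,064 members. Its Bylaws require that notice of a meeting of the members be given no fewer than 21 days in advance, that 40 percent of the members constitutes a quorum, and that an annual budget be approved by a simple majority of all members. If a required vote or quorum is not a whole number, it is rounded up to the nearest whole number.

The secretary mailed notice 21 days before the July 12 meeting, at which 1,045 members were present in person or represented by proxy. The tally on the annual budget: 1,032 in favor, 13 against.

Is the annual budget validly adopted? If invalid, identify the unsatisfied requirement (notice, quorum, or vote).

Notice: 21 days given; 21 required. Satisfied.
Quorum: 40% of 2,064 = 825.60, rounded up to 826; 1,045 present. Satisfied.
Vote: requires a majority of all members (2,064); a majority of 2064 is 1033, so 1,033 needed; 1,032 in favor. Not satisfied.

Invalid — vote requirement not satisfied.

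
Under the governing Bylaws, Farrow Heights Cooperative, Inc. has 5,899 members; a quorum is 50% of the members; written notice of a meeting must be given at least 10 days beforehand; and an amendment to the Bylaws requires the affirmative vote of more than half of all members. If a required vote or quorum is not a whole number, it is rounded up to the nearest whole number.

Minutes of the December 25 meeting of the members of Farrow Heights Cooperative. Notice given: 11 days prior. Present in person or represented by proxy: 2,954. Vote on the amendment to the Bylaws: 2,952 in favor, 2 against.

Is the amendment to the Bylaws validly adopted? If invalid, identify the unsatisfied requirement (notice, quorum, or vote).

Notice: 11 days given; 10 required. Satisfied.
Quorum: 50% of 5,899 = 2,949.50, rounded up to 2,950; 2,954 present. Satisfied.
Vote: requires a majority of all members (5,899); a majority of 5899 is 2950, so 2,950 needed; 2,952 in favor. Satisfied.

Valid — all requirements satisfied.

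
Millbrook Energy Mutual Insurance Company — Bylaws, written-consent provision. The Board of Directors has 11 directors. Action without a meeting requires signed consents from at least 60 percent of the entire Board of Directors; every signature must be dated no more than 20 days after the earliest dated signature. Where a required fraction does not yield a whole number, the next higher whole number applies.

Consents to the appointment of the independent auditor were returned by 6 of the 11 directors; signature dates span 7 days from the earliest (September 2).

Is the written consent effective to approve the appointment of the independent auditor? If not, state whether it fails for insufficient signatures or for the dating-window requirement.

Signatures required: at least 60 percent of 11 — 3/5 of 11 = 6.60, rounded up to 7, so 7 needed; 6 signed. Insufficient.
Dating window: the latest signature is 7 days after the earliest; the limit is 20 days. Within the window.

Not effective — insufficient signatures.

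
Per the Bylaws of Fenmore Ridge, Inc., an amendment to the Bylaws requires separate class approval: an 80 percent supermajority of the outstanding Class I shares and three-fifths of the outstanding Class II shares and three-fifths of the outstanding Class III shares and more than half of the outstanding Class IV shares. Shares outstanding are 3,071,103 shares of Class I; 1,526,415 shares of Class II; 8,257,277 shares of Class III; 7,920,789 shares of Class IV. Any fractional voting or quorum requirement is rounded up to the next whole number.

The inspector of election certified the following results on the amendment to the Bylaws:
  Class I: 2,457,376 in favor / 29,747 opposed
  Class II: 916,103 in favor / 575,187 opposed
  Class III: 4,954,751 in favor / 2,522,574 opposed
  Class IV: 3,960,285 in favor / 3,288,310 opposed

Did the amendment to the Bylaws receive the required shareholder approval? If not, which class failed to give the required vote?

Class I: 4/5 of 3071103 = 2456882.40, rounded up to 2456883; 2,456,883 required, 2,457,376 in favor — approved.
Class II: 3/5 of 1526415 = 915849; 915,849 required, 916,103 in favor — approved.
Class III: 3/5 of 8257277 = 4954366.20, rounded up to 4954367; 4,954,367 required, 4,954,751 in favor — approved.
Class IV: a majority of 7920789 is 3960395; 3,960,395 required, 3,960,285 in favor — not approved.

Not approved — the Class IV shares did not give the required vote.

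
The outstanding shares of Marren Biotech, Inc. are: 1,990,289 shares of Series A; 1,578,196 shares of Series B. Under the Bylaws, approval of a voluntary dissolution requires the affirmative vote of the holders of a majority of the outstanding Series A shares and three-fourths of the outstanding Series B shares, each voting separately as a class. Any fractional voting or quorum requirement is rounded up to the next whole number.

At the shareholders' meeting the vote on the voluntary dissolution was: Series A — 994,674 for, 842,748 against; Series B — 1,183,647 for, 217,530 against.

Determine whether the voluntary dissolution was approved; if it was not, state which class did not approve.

Not approved — the Series A shares did not give the required vote.

Series A: a majority of 1990289 is 995145; 995,145 required, 994,674 in favor — not approved.
Series B: 3/4 of 1578196 = 1183647; 1,183,647 required, 1,183,647 in favor — approved.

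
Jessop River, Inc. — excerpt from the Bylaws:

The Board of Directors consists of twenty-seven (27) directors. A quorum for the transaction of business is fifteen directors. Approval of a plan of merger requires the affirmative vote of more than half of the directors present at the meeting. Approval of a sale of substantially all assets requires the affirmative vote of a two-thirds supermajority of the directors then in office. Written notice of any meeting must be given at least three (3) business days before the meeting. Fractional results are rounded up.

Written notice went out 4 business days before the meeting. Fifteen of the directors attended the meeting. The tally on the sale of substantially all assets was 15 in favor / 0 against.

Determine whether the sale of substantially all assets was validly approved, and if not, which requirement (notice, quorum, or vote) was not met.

Notice: 4 business days given; 3 required (4 ≥ 3). Satisfied.
Quorum: 15 present; quorum is 15. Satisfied.
Vote: the sale of substantially all assets requires two-thirds of the directors then in office (27). 2/3 of 27 = 18, so 18 affirmative votes are needed; 15 voted in favor. Not satisfied.

Invalid — vote requirement not satisfied.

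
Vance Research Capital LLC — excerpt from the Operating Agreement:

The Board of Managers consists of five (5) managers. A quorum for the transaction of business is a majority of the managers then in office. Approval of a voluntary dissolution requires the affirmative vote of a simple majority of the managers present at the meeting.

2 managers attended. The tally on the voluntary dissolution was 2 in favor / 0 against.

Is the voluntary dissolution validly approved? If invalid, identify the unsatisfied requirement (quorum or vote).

Invalid — quorum requirement not satisfied.

Quorum: 2 present; quorum is 3. Not satisfied.
Vote: the voluntary dissolution requires a majority of the managers present (2). A majority of 2 is 2, so 2 affirmative votes are needed; 2 voted in favor. Satisfied. (Moot — without a quorum no business can be validly transacted.)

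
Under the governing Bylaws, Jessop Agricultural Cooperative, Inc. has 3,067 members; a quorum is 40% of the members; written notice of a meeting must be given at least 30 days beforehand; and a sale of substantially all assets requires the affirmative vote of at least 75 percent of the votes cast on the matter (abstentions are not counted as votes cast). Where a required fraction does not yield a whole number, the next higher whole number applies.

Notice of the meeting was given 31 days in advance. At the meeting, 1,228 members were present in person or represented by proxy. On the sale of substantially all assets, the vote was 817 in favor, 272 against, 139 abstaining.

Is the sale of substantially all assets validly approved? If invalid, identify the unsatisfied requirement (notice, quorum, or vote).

Valid — all requirements satisfied.

Notice: 31 days given; 30 required. Satisfied.
Quorum: 40% of 3,067 = 1,226.80, rounded up to 1,227; 1,228 present. Satisfied.
Vote: requires three-fourths of the votes cast (1,228 − 139 abstaining = 1,089); 3/4 of 1089 = 816.75, rounded up to 817, so 817 needed; 817 in favor. Satisfied.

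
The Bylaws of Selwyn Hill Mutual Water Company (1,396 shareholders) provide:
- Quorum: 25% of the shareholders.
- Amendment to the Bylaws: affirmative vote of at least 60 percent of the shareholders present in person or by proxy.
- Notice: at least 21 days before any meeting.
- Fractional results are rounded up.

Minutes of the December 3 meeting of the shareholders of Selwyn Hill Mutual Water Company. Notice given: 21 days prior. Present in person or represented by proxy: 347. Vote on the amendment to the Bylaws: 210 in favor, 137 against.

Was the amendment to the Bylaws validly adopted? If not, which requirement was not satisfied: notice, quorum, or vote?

Invalid — quorum requirement not satisfied.

Notice: 21 days given; 21 required. Satisfied.
Quorum: 25% of 1,396 = 349; 347 present. Not satisfied.
Vote: requires three-fifths of those present (347); 3/5 of 347 = 208.20, rounded up to 209, so 209 needed; 210 in favor. Satisfied.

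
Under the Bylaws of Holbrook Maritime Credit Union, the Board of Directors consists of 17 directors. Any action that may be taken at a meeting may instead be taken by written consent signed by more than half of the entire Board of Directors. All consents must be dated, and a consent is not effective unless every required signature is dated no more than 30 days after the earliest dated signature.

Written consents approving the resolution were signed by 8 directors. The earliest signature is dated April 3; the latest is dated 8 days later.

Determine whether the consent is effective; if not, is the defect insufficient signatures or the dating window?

Not effective — insufficient signatures.

Signatures required: more than half of 17 — a majority of 17 is 9, so 9 needed; 8 signed. Insufficient.
Dating window: the latest signature is 8 days after the earliest; the limit is 30 days. Within the window.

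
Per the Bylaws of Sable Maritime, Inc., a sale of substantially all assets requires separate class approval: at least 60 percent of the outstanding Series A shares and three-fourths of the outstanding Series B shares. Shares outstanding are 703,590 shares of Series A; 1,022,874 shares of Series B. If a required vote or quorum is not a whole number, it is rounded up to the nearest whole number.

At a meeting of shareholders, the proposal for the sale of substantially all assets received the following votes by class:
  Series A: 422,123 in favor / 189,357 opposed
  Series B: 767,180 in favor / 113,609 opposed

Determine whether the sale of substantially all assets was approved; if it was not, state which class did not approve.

Not approved — the Series A shares did not give the required vote.

Series A: 3/5 of 703590 = 422154; 422,154 required, 422,123 in favor — not approved.
Series B: 3/4 of 1022874 = 767155.50, rounded up to 767156; 767,156 required, 767,180 in favor — approved.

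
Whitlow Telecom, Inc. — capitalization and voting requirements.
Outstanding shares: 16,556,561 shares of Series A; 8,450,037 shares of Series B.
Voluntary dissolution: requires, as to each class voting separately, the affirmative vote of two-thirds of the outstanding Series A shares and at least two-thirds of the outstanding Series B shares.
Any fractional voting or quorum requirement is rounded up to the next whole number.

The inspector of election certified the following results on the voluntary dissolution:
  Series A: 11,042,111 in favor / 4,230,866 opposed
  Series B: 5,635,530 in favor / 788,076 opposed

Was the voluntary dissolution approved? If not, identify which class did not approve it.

Approved — every class gave the required vote.

Series A: 2/3 of 16556561 = 11037707.33, rounded up to 11037708; 11,037,708 required, 11,042,111 in favor — approved.
Series B: 2/3 of 8450037 = 5633358; 5,633,358 required, 5,635,530 in favor — approved.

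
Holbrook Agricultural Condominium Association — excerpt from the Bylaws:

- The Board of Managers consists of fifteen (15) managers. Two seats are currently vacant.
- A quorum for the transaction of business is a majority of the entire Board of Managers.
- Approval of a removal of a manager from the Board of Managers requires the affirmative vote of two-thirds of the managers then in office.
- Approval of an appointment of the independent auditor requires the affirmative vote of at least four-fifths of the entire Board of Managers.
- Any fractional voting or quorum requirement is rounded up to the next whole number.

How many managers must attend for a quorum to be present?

8

A majority of 15 is 8.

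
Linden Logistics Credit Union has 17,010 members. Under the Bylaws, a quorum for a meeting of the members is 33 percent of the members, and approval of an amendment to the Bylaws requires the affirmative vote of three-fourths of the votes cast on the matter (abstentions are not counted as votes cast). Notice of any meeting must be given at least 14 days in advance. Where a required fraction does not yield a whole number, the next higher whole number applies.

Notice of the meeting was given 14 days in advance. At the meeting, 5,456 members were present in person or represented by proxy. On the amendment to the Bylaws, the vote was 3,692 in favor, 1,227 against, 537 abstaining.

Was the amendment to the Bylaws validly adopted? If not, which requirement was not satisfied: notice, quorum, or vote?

Invalid — quorum requirement not satisfied.

Notice: 14 days given; 14 required. Satisfied.
Quorum: 33% of 17,010 = 5,613.30, rounded up to 5,614; 5,456 present. Not satisfied.
Vote: requires three-fourths of the votes cast (5,456 − 537 abstaining = 4,919); 3/4 of 4919 = 3689.25, rounded up to 3690, so 3,690 needed; 3,692 in favor. Satisfied.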